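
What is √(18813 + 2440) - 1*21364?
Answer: -21364 + √21253 ≈ -21218.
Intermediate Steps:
√(18813 + 2440) - 1*21364 = √21253 - 21364 = -21364 + √21253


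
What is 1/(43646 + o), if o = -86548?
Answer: -1/42902 ≈ -2.3309e-5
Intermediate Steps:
1/(43646 + o) = 1/(43646 - 86548) = 1/(-42902) = -1/42902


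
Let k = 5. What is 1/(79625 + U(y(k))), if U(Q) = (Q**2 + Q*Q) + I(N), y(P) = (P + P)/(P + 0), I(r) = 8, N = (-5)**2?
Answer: 1/79641 ≈ 1.2556e-5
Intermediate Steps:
N = 25
y(P) = 2 (y(P) = (2*P)/P = 2)
U(Q) = 8 + 2*Q**2 (U(Q) = (Q**2 + Q*Q) + 8 = (Q**2 + Q**2) + 8 = 2*Q**2 + 8 = 8 + 2*Q**2)
1/(79625 + U(y(k))) = 1/(79625 + (8 + 2*2**2)) = 1/(79625 + (8 + 2*4)) = 1/(79625 + (8 + 8)) = 1/(79625 + 16) = 1/79641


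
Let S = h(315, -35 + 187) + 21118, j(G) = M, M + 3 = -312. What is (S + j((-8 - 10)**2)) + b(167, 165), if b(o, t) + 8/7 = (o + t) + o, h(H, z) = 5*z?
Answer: 154426/7 ≈ 22061.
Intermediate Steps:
M = -315 (M = -3 - 312 = -315)
j(G) = -315
b(o, t) = -8/7 + t + 2*o (b(o, t) = -8/7 + ((o + t) + o) = -8/7 + (t + 2*o) = -8/7 + t + 2*o)
S = 21878 (S = 5*(-35 + 187) + 21118 = 5*152 + 21118 = 760 + 21118 = 21878)
(S + j((-8 - 10)**2)) + b(167, 165) = (21878 - 315) + (-8/7 + 165 + 2*167) = 21563 + (-8/7 + 165 + 334) = 21563 + 3485/7 = 154426/7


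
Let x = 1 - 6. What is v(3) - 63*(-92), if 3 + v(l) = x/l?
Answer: 17374/3 ≈ 5791.3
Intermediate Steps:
x = -5
v(l) = -3 - 5/l
v(3) - 63*(-92) = (-3 - 5/3) - 63*(-92) = (-3 - 5*⅓) + 5796 = (-3 - 5/3) + 5796 = -14/3 + 5796 = 17374/3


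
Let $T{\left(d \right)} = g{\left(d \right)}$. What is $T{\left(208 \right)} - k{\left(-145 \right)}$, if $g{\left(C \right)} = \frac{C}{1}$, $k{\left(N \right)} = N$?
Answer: $353$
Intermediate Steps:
$g{\left(C \right)} = C$ ($g{\left(C \right)} = C 1 = C$)
$T{\left(d \right)} = d$
$T{\left(208 \right)} - k{\left(-145 \right)} = 208 - -145 = 208 + 145 = 353$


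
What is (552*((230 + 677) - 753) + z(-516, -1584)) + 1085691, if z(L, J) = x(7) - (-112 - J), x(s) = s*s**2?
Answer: 1169570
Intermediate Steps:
x(s) = s**3
z(L, J) = 455 + J (z(L, J) = 7**3 - (-112 - J) = 343 + (112 + J) = 455 + J)
(552*((230 + 677) - 753) + z(-516, -1584)) + 1085691 = (552*((230 + 677) - 753) + (455 - 1584)) + 1085691 = (552*(907 - 753) - 1129) + 1085691 = (552*154 - 1129) + 1085691 = (85008 - 1129) + 1085691 = 83879 + 1085691 = 1169570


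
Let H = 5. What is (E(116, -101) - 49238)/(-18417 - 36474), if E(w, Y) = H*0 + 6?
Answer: 49232/54891 ≈ 0.89690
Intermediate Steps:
E(w, Y) = 6 (E(w, Y) = 5*0 + 6 = 0 + 6 = 6)
(E(116, -101) - 49238)/(-18417 - 36474) = (6 - 49238)/(-18417 - 36474) = -49232/(-54891) = -49232*(-1/54891) = 49232/54891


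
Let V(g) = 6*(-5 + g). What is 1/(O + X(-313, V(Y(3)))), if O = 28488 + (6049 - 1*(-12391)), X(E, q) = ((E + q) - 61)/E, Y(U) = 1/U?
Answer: 313/14688866 ≈ 2.1309e-5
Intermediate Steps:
V(g) = -30 + 6*g
X(E, q) = (-61 + E + q)/E
O = 46928 (O = 28488 + (6049 + 12391) = 28488 + 18440 = 46928)
1/(O + X(-313, V(Y(3)))) = 1/(46928 + (-61 - 313 + (-30 + 6/3))/(-313)) = 1/(46928 - (-61 - 313 + (-30 + 6*(1/3)))/313) = 1/(46928 - (-61 - 313 + (-30 + 2))/313) = 1/(46928 - (-61 - 313 - 28)/313) = 1/(46928 - 1/313*(-402)) = 1/(46928 + 402/313) = 1/(14688866/313) = 313/14688866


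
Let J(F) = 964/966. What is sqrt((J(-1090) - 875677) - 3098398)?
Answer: I*sqrt(927107749869)/483 ≈ 1993.5*I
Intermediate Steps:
J(F) = 482/483 (J(F) = 964*(1/966) = 482/483)
sqrt((J(-1090) - 875677) - 3098398) = sqrt((482/483 - 875677) - 3098398) = sqrt(-422951509/483 - 3098398) = sqrt(-1919477743/483) = I*sqrt(927107749869)/483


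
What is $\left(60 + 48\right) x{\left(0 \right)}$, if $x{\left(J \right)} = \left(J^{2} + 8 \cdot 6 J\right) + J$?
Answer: $0$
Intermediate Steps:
$x{\left(J \right)} = J^{2} + 49 J$ ($x{\left(J \right)} = \left(J^{2} + 48 J\right) + J = J^{2} + 49 J$)
$\left(60 + 48\right) x{\left(0 \right)} = \left(60 + 48\right) 0 \left(49 + 0\right) = 108 \cdot 0 \cdot 49 = 108 \cdot 0 = 0$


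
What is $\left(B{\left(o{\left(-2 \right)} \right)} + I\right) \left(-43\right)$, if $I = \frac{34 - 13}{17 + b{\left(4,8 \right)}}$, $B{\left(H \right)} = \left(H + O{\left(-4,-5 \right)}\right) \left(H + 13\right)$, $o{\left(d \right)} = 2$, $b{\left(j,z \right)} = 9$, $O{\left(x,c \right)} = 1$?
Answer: $- \frac{51213}{26} \approx -1969.7$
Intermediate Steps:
$B{\left(H \right)} = \left(1 + H\right) \left(13 + H\right)$ ($B{\left(H \right)} = \left(H + 1\right) \left(H + 13\right) = \left(1 + H\right) \left(13 + H\right)$)
$I = \frac{21}{26}$ ($I = \frac{34 - 13}{17 + 9} = \frac{21}{26} \approx 0.80769$)
$\left(B{\left(o{\left(-2 \right)} \right)} + I\right) \left(-43\right) = \left(\left(13 + 2^{2} + 14 \cdot 2\right) + \frac{21}{26}\right) \left(-43\right) = \left(\left(13 + 4 + 28\right) + \frac{21}{26}\right) \left(-43\right) = \left(45 + \frac{21}{26}\right) \left(-43\right) = \frac{1191}{26} \left(-43\right) = - \frac{51213}{26}$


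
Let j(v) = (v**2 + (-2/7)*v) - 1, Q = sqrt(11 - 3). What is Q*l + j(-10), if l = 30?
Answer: 713/7 + 60*sqrt(2) ≈ 186.71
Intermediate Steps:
Q = 2*sqrt(2) (Q = sqrt(8) = 2*sqrt(2) ≈ 2.8284)
j(v) = -1 + v**2 - 2*v/7 (j(v) = (v**2 + (-2*1/7)*v) - 1 = (v**2 - 2*v/7) - 1 = -1 + v**2 - 2*v/7)
Q*l + j(-10) = (2*sqrt(2))*30 + (-1 + (-10)**2 - 2/7*(-10)) = 60*sqrt(2) + (-1 + 100 + 20/7) = 60*sqrt(2) + 713/7 = 713/7 + 60*sqrt(2)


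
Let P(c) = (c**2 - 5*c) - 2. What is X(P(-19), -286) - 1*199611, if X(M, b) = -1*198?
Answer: -199809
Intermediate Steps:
P(c) = -2 + c**2 - 5*c
X(M, b) = -198
X(P(-19), -286) - 1*199611 = -198 - 1*199611 = -198 - 199611 = -199809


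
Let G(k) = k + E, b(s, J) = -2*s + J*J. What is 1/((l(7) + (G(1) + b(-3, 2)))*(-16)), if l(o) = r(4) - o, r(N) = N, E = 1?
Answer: -1/144 ≈ -0.0069444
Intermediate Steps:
l(o) = 4 - o
b(s, J) = J**2 - 2*s (b(s, J) = -2*s + J**2 = J**2 - 2*s)
G(k) = 1 + k (G(k) = k + 1 = 1 + k)
1/((l(7) + (G(1) + b(-3, 2)))*(-16)) = 1/(((4 - 1*7) + ((1 + 1) + (2**2 - 2*(-3))))*(-16)) = 1/(((4 - 7) + (2 + (4 + 6)))*(-16)) = 1/((-3 + (2 + 10))*(-16)) = 1/((-3 + 12)*(-16)) = 1/(9*(-16)) = 1/(-144) = -1/144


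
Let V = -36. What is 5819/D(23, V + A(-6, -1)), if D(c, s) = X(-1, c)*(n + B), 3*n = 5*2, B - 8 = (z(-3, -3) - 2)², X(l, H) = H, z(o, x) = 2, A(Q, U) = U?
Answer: 759/34 ≈ 22.324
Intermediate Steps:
B = 8 (B = 8 + (2 - 2)² = 8 + 0² = 8 + 0 = 8)
n = 10/3 (n = (5*2)/3 = (⅓)*10 = 10/3 ≈ 3.3333)
D(c, s) = 34*c/3 (D(c, s) = c*(10/3 + 8) = c*(34/3) = 34*c/3)
5819/D(23, V + A(-6, -1)) = 5819/(((34/3)*23)) = 5819/(782/3) = 5819*(3/782) = 759/34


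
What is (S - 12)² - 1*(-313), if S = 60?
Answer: 2617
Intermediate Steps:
(S - 12)² - 1*(-313) = (60 - 12)² - 1*(-313) = 48² + 313 = 2304 + 313 = 2617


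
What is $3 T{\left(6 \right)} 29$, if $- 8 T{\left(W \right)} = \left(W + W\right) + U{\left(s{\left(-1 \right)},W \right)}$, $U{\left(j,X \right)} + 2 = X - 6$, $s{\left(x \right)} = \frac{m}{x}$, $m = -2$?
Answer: $- \frac{435}{4} \approx -108.75$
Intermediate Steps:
$s{\left(x \right)} = - \frac{2}{x}$
$U{\left(j,X \right)} = -8 + X$ ($U{\left(j,X \right)} = -2 + \left(X - 6\right) = -2 + \left(-6 + X\right) = -8 + X$)
$T{\left(W \right)} = 1 - \frac{3 W}{8}$ ($T{\left(W \right)} = - \frac{\left(W + W\right) + \left(-8 + W\right)}{8} = - \frac{2 W + \left(-8 + W\right)}{8} = - \frac{-8 + 3 W}{8} = 1 - \frac{3 W}{8}$)
$3 T{\left(6 \right)} 29 = 3 \left(1 - \frac{9}{4}\right) 29 = 3 \left(- \frac{5}{4}\right) 29 = \left(- \frac{15}{4}\right) 29 = - \frac{435}{4}$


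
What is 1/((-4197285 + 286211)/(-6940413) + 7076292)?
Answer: 6940413/49112392899670 ≈ 1.4132e-7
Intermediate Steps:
1/((-4197285 + 286211)/(-6940413) + 7076292) = 1/(-3911074*(-1/6940413) + 7076292) = 1/(3911074/6940413 + 7076292) = 1/(49112392899670/6940413) = 6940413/49112392899670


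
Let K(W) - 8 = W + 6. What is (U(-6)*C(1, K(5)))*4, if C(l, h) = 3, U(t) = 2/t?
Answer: -4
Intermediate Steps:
K(W) = 14 + W (K(W) = 8 + (W + 6) = 8 + (6 + W) = 14 + W)
(U(-6)*C(1, K(5)))*4 = ((2/(-6))*3)*4 = ((2*(-1/6))*3)*4 = -1/3*3*4 = -1*4 = -4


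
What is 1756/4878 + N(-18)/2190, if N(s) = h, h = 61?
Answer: 690533/1780470 ≈ 0.38784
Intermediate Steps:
N(s) = 61
1756/4878 + N(-18)/2190 = 1756/4878 + 61/2190 = 1756*(1/4878) + 61*(1/2190) = 878/2439 + 61/2190 = 690533/1780470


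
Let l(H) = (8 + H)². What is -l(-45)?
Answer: -1369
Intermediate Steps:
-l(-45) = -(8 - 45)² = -1*(-37)² = -1*1369 = -1369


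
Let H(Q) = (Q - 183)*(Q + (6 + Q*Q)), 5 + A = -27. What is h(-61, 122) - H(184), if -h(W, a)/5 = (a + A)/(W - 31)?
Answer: -1565891/46 ≈ -34041.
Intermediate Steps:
A = -32 (A = -5 - 27 = -32)
h(W, a) = -5*(-32 + a)/(-31 + W) (h(W, a) = -5*(a - 32)/(W - 31) = -5*(-32 + a)/(-31 + W))
H(Q) = (-183 + Q)*(6 + Q + Q²) (H(Q) = (-183 + Q)*(Q + (6 + Q²)) = (-183 + Q)*(6 + Q + Q²))
h(-61, 122) - H(184) = 5*(32 - 1*122)/(-31 - 61) - (-1098 + 184³ - 182*184² - 177*184) = 5*(32 - 122)/(-92) - (-1098 + 6229504 - 182*33856 - 32568) = 5*(-1/92)*(-90) - (-1098 + 6229504 - 6161792 - 32568) = 225/46 - 1*34046 = 225/46 - 34046 = -1565891/46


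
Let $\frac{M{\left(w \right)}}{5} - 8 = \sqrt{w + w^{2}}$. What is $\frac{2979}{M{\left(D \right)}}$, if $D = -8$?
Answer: $\frac{2979}{5} - \frac{2979 \sqrt{14}}{20} \approx 38.48$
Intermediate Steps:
$M{\left(w \right)} = 40 + 5 \sqrt{w + w^{2}}$
$\frac{2979}{M{\left(D \right)}} = \frac{2979}{40 + 5 \sqrt{- 8 \left(1 - 8\right)}} = \frac{2979}{40 + 5 \sqrt{\left(-8\right) \left(-7\right)}} = \frac{2979}{40 + 5 \sqrt{56}} = \frac{2979}{40 + 5 \cdot 2 \sqrt{14}} = \frac{2979}{40 + 10 \sqrt{14}}$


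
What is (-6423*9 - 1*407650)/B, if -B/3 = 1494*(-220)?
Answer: -465457/986040 ≈ -0.47205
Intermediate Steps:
B = 986040 (B = -4482*(-220) = -3*(-328680) = 986040)
(-6423*9 - 1*407650)/B = (-6423*9 - 1*407650)/986040 = (-57807 - 407650)*(1/986040) = -465457*1/986040 = -465457/986040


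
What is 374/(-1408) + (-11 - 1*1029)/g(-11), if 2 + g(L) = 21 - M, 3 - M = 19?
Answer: -13431/448 ≈ -29.980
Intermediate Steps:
M = -16 (M = 3 - 1*19 = 3 - 19 = -16)
g(L) = 35 (g(L) = -2 + (21 - 1*(-16)) = -2 + (21 + 16) = -2 + 37 = 35)
374/(-1408) + (-11 - 1*1029)/g(-11) = 374/(-1408) + (-11 - 1*1029)/35 = 374*(-1/1408) + (-11 - 1029)*(1/35) = -17/64 - 1040*1/35 = -17/64 - 208/7 = -13431/448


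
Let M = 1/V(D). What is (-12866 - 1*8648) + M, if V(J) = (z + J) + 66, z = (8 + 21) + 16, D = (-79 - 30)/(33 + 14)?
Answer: -109893465/5108 ≈ -21514.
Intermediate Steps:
D = -109/47 ≈ -2.3191
z = 45 (z = 29 + 16 = 45)
V(J) = 111 + J (V(J) = (45 + J) + 66 = 111 + J)
M = 47/5108 (M = 1/(111 - 109/47) = 1/(5108/47) = 47/5108 ≈ 0.0092013)
(-12866 - 1*8648) + M = (-12866 - 1*8648) + 47/5108 = (-12866 - 8648) + 47/5108 = -21514 + 47/5108 = -109893465/5108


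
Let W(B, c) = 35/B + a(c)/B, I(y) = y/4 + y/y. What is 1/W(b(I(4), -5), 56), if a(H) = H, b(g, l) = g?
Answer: 2/91 ≈ 0.021978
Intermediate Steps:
I(y) = 1 + y/4 (I(y) = y*(¼) + 1 = y/4 + 1 = 1 + y/4)
W(B, c) = 35/B + c/B
1/W(b(I(4), -5), 56) = 1/((35 + 56)/(1 + (¼)*4)) = 1/(91/(1 + 1)) = 1/(91/2) = 2/91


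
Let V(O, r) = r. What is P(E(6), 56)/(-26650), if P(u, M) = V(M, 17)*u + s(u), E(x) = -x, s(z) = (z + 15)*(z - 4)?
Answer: 96/13325 ≈ 0.0072045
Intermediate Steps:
s(z) = (-4 + z)*(15 + z) (s(z) = (15 + z)*(-4 + z) = (-4 + z)*(15 + z))
P(u, M) = -60 + u² + 28*u (P(u, M) = 17*u + (-60 + u² + 11*u) = -60 + u² + 28*u)
P(E(6), 56)/(-26650) = (-60 + (-1*6)² + 28*(-1*6))/(-26650) = (-60 + (-6)² + 28*(-6))*(-1/26650) = (-60 + 36 - 168)*(-1/26650) = -192*(-1/26650) = 96/13325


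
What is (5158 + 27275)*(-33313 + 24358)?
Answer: -290437515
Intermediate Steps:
(5158 + 27275)*(-33313 + 24358) = 32433*(-8955) = -290437515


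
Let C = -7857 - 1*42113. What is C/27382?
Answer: -24985/13691 ≈ -1.8249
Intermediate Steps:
C = -49970 (C = -7857 - 42113 = -49970)
C/27382 = -49970/27382 = -49970*1/27382 = -24985/13691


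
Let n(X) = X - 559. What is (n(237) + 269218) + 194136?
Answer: 463032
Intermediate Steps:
n(X) = -559 + X
(n(237) + 269218) + 194136 = ((-559 + 237) + 269218) + 194136 = (-322 + 269218) + 194136 = 268896 + 194136 = 463032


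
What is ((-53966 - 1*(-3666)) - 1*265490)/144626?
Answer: -157895/72313 ≈ -2.1835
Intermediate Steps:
((-53966 - 1*(-3666)) - 1*265490)/144626 = ((-53966 + 3666) - 265490)*(1/144626) = (-50300 - 265490)*(1/144626) = -315790*1/144626 = -157895/72313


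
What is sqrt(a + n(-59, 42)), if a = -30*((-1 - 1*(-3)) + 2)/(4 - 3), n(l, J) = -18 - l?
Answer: I*sqrt(79) ≈ 8.8882*I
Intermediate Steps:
a = -120 (a = -30*((-1 + 3) + 2)/1 = -30*(2 + 2) = -120 ≈ -120.00)
sqrt(a + n(-59, 42)) = sqrt(-120 + (-18 - 1*(-59))) = sqrt(-120 + (-18 + 59)) = sqrt(-120 + 41) = sqrt(-79) = I*sqrt(79)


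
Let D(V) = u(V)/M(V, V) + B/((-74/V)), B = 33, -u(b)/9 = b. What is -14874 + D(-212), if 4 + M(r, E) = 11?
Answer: -3757284/259 ≈ -14507.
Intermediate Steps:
M(r, E) = 7 (M(r, E) = -4 + 11 = 7)
u(b) = -9*b
D(V) = -897*V/518 (D(V) = -9*V/7 + 33/((-74/V)) = -9*V*(⅐) + 33*(-V/74) = -9*V/7 - 33*V/74 = -897*V/518)
-14874 + D(-212) = -14874 - 897/518*(-212) = -14874 + 95082/259 = -3757284/259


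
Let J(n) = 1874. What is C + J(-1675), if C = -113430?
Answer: -111556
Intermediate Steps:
C + J(-1675) = -113430 + 1874 = -111556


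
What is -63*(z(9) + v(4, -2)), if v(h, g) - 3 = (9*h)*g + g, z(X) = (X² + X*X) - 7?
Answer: -5292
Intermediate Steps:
z(X) = -7 + 2*X² (z(X) = (X² + X²) - 7 = 2*X² - 7 = -7 + 2*X²)
v(h, g) = 3 + g + 9*g*h (v(h, g) = 3 + ((9*h)*g + g) = 3 + (9*g*h + g) = 3 + (g + 9*g*h) = 3 + g + 9*g*h)
-63*(z(9) + v(4, -2)) = -63*((-7 + 2*9²) + (3 - 2 + 9*(-2)*4)) = -63*((-7 + 2*81) + (3 - 2 - 72)) = -63*((-7 + 162) - 71) = -63*(155 - 71) = -63*84 = -5292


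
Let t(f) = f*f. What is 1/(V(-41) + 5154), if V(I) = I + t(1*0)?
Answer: 1/5113 ≈ 0.00019558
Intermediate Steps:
t(f) = f²
V(I) = I (V(I) = I + (1*0)² = I + 0² = I + 0 = I)
1/(V(-41) + 5154) = 1/(-41 + 5154) = 1/5113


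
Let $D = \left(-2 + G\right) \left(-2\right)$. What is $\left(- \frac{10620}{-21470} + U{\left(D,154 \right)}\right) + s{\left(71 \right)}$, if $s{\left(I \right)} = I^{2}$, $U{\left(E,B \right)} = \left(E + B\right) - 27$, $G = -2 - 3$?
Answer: $\frac{11126816}{2147} \approx 5182.5$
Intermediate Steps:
$G = -5$ ($G = -2 - 3 = -5$)
$D = 14$ ($D = \left(-2 - 5\right) \left(-2\right) = \left(-7\right) \left(-2\right) = 14$)
$U{\left(E,B \right)} = -27 + B + E$ ($U{\left(E,B \right)} = \left(B + E\right) - 27 = -27 + B + E$)
$\left(- \frac{10620}{-21470} + U{\left(D,154 \right)}\right) + s{\left(71 \right)} = \left(- \frac{10620}{-21470} + \left(-27 + 154 + 14\right)\right) + 71^{2} = \left(\left(-10620\right) \left(- \frac{1}{21470}\right) + 141\right) + 5041 = \left(\frac{1062}{2147} + 141\right) + 5041 = \frac{303789}{2147} + 5041 = \frac{11126816}{2147}$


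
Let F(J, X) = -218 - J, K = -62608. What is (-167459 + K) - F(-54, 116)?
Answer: -229903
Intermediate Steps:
(-167459 + K) - F(-54, 116) = (-167459 - 62608) - (-218 - 1*(-54)) = -230067 - (-218 + 54) = -230067 - 1*(-164) = -230067 + 164 = -229903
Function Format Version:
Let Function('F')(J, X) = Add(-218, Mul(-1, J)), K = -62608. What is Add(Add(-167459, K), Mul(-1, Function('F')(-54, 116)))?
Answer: -229903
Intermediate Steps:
Add(Add(-167459, K), Mul(-1, Function('F')(-54, 116))) = Add(Add(-167459, -62608), Mul(-1, Add(-218, Mul(-1, -54)))) = Add(-230067, Mul(-1, Add(-218, 54))) = Add(-230067, Mul(-1, -164)) = Add(-230067, 164) = -229903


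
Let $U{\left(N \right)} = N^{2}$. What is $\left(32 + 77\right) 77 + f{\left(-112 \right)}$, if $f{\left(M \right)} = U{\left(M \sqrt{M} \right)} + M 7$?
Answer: $-1397319$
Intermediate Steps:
$f{\left(M \right)} = M^{3} + 7 M$ ($f{\left(M \right)} = \left(M \sqrt{M}\right)^{2} + M 7 = \left(M^{\frac{3}{2}}\right)^{2} + 7 M = M^{3} + 7 M$)
$\left(32 + 77\right) 77 + f{\left(-112 \right)} = \left(32 + 77\right) 77 - 112 \left(7 + \left(-112\right)^{2}\right) = 109 \cdot 77 - 112 \left(7 + 12544\right) = 8393 - 1405712 = -1397319$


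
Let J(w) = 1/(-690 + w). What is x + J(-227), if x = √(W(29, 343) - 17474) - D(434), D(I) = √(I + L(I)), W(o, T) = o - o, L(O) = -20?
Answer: -1/917 - 3*√46 + I*√17474 ≈ -20.348 + 132.19*I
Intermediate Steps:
W(o, T) = 0
D(I) = √(-20 + I) (D(I) = √(I - 20) = √(-20 + I))
x = -3*√46 + I*√17474 (x = √(0 - 17474) - √(-20 + 434) = √(-17474) - √414 = I*√17474 - 3*√46 = -3*√46 + I*√17474 ≈ -20.347 + 132.19*I)
x + J(-227) = (-3*√46 + I*√17474) + 1/(-690 - 227) = (-3*√46 + I*√17474) + 1/(-917) = (-3*√46 + I*√17474) - 1/917 = -1/917 - 3*√46 + I*√17474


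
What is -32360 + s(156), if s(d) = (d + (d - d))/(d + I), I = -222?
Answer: -355986/11 ≈ -32362.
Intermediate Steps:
s(d) = d/(-222 + d) (s(d) = (d + (d - d))/(d - 222) = (d + 0)/(-222 + d) = d/(-222 + d))
-32360 + s(156) = -32360 + 156/(-222 + 156) = -32360 + 156/(-66) = -32360 + 156*(-1/66) = -32360 - 26/11 = -355986/11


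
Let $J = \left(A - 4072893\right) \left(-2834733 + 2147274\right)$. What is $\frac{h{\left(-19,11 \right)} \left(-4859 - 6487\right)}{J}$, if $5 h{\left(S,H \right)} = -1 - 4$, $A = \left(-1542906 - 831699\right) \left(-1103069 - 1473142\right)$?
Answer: $- \frac{1891}{700919384061079293} \approx -2.6979 \cdot 10^{-15}$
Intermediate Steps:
$A = 6117483521655$ ($A = \left(-2374605\right) \left(-2576211\right) = 6117483521655$)
$h{\left(S,H \right)} = -1$ ($h{\left(S,H \right)} = \frac{-1 - 4}{5} = \frac{1}{5} \left(-5\right) = -1$)
$J = -4205516304366475758$ ($J = \left(6117483521655 - 4072893\right) \left(-2834733 + 2147274\right) = 6117479448762 \left(-687459\right) = -4205516304366475758$)
$\frac{h{\left(-19,11 \right)} \left(-4859 - 6487\right)}{J} = \frac{\left(-1\right) \left(-4859 - 6487\right)}{-4205516304366475758} = - (-4859 - 6487) \left(- \frac{1}{4205516304366475758}\right) = \left(-1\right) \left(-11346\right) \left(- \frac{1}{4205516304366475758}\right) = 11346 \left(- \frac{1}{4205516304366475758}\right) = - \frac{1891}{700919384061079293}$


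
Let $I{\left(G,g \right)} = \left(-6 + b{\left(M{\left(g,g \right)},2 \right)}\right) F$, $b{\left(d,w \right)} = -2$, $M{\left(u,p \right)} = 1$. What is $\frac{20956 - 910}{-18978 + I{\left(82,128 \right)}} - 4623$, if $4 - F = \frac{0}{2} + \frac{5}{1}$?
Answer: $- \frac{43859178}{9485} \approx -4624.1$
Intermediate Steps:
$F = -1$ ($F = 4 - \left(\frac{0}{2} + \frac{5}{1}\right) = 4 - \left(0 \cdot \frac{1}{2} + 5 \cdot 1\right) = 4 - \left(0 + 5\right) = 4 - 5 = -1$)
$I{\left(G,g \right)} = 8$ ($I{\left(G,g \right)} = \left(-6 - 2\right) \left(-1\right) = \left(-8\right) \left(-1\right) = 8$)
$\frac{20956 - 910}{-18978 + I{\left(82,128 \right)}} - 4623 = \frac{20956 - 910}{-18978 + 8} - 4623 = \frac{20046}{-18970} - 4623 = 20046 \left(- \frac{1}{18970}\right) - 4623 = - \frac{10023}{9485} - 4623 = - \frac{43859178}{9485}$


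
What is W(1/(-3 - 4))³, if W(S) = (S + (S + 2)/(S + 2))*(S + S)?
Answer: -1728/117649 ≈ -0.014688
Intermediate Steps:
W(S) = 2*S*(1 + S) (W(S) = (S + (2 + S)/(2 + S))*(2*S) = (S + 1)*(2*S) = (1 + S)*(2*S) = 2*S*(1 + S))
W(1/(-3 - 4))³ = (2*(1 + 1/(-3 - 4))/(-3 - 4))³ = (2*(1 + 1/(-7))/(-7))³ = (2*(-⅐)*(1 - ⅐))³ = (2*(-⅐)*(6/7))³ = (-12/49)³ = -1728/117649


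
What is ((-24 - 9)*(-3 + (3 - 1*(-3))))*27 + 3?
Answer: -2670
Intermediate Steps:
((-24 - 9)*(-3 + (3 - 1*(-3))))*27 + 3 = -33*(-3 + (3 + 3))*27 + 3 = -33*(-3 + 6)*27 + 3 = -33*3*27 + 3 = -99*27 + 3 = -2673 + 3 = -2670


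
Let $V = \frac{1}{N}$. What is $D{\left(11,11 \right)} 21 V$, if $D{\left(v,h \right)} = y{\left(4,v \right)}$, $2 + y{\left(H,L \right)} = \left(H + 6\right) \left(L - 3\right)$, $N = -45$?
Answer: $- \frac{182}{5} \approx -36.4$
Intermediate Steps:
$V = - \frac{1}{45}$ ($V = \frac{1}{-45} = - \frac{1}{45} \approx -0.022222$)
$y{\left(H,L \right)} = -2 + \left(-3 + L\right) \left(6 + H\right)$ ($y{\left(H,L \right)} = -2 + \left(H + 6\right) \left(L - 3\right) = -2 + \left(6 + H\right) \left(-3 + L\right) = -2 + \left(-3 + L\right) \left(6 + H\right)$)
$D{\left(v,h \right)} = -32 + 10 v$ ($D{\left(v,h \right)} = -20 - 12 + 6 v + 4 v = -32 + 10 v$)
$D{\left(11,11 \right)} 21 V = \left(-32 + 10 \cdot 11\right) 21 \left(- \frac{1}{45}\right) = \left(-32 + 110\right) 21 \left(- \frac{1}{45}\right) = 78 \cdot 21 \left(- \frac{1}{45}\right) = 1638 \left(- \frac{1}{45}\right) = - \frac{182}{5}$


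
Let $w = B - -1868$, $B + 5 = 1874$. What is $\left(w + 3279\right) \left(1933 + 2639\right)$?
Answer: $32077152$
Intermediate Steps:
$B = 1869$ ($B = -5 + 1874 = 1869$)
$w = 3737$ ($w = 1869 - -1868 = 1869 + 1868 = 3737$)
$\left(w + 3279\right) \left(1933 + 2639\right) = \left(3737 + 3279\right) \left(1933 + 2639\right) = 7016 \cdot 4572 = 32077152$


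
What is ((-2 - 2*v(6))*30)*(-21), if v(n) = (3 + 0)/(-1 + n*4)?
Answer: 32760/23 ≈ 1424.3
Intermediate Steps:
v(n) = 3/(-1 + 4*n)
((-2 - 2*v(6))*30)*(-21) = ((-2 - 6/(-1 + 4*6))*30)*(-21) = ((-2 - 6/(-1 + 24))*30)*(-21) = ((-2 - 6/23)*30)*(-21) = -52/23*30*(-21) = -1560/23*(-21) = 32760/23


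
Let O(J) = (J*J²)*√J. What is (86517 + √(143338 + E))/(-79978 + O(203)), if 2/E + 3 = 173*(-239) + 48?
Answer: 6919456626/14206008488662303 + 79978*√61128468287087/293368281299365219253 + 8365427*√12409079062278661/293368281299365219253 + 723751647759*√203/14206008488662303 ≈ 0.00072955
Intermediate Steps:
E = -1/20651 (E = 2/(-3 + (173*(-239) + 48)) = 2/(-3 + (-41347 + 48)) = 2/(-3 - 41299) = 2/(-41302) = 2*(-1/41302) = -1/20651 ≈ -4.8424e-5)
O(J) = J^(7/2) (O(J) = J³*√J = J^(7/2))
(86517 + √(143338 + E))/(-79978 + O(203)) = (86517 + √(143338 - 1/20651))/(-79978 + 203^(7/2)) = (86517 + √(2960073037/20651))/(-79978 + 8365427*√203) = (86517 + √61128468287087/20651)/(-79978 + 8365427*√203)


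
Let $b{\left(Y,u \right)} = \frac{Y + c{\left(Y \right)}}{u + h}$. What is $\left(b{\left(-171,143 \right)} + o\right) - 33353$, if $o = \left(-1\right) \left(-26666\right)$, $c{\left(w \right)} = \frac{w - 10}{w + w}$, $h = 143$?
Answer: $- \frac{654127145}{97812} \approx -6687.6$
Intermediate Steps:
$c{\left(w \right)} = \frac{-10 + w}{2 w}$
$b{\left(Y,u \right)} = \frac{Y + \frac{-10 + Y}{2 Y}}{143 + u}$ ($b{\left(Y,u \right)} = \frac{Y + \frac{-10 + Y}{2 Y}}{u + 143} = \frac{Y + \frac{-10 + Y}{2 Y}}{143 + u}$)
$o = 26666$
$\left(b{\left(-171,143 \right)} + o\right) - 33353 = \left(\frac{-5 + \left(-171\right)^{2} + \frac{1}{2} \left(-171\right)}{\left(-171\right) \left(143 + 143\right)} + 26666\right) - 33353 = \left(- \frac{-5 + 29241 - \frac{171}{2}}{171 \cdot 286} + 26666\right) - 33353 = \left(\left(- \frac{1}{171}\right) \frac{1}{286} \cdot \frac{58301}{2} + 26666\right) - 33353 = \left(- \frac{58301}{97812} + 26666\right) - 33353 = \frac{2608196491}{97812} - 33353 = - \frac{654127145}{97812}$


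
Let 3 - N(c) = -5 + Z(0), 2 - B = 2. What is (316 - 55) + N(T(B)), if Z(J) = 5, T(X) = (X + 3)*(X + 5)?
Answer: 264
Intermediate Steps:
B = 0 (B = 2 - 1*2 = 2 - 2 = 0)
T(X) = (3 + X)*(5 + X)
N(c) = 3 (N(c) = 3 - (-5 + 5) = 3 - 1*0 = 3 + 0 = 3)
(316 - 55) + N(T(B)) = (316 - 55) + 3 = 261 + 3 = 264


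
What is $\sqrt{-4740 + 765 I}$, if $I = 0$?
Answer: $2 i \sqrt{1185} \approx 68.848 i$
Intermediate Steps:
$\sqrt{-4740 + 765 I} = \sqrt{-4740 + 765 \cdot 0} = \sqrt{-4740 + 0} = \sqrt{-4740} = 2 i \sqrt{1185}$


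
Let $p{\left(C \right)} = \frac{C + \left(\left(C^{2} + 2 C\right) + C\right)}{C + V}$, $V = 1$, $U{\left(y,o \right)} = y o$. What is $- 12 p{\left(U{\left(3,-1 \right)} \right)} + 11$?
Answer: $-7$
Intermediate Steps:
$U{\left(y,o \right)} = o y$
$p{\left(C \right)} = \frac{C^{2} + 4 C}{1 + C}$ ($p{\left(C \right)} = \frac{C + \left(\left(C^{2} + 2 C\right) + C\right)}{C + 1} = \frac{C + \left(C^{2} + 3 C\right)}{1 + C} = \frac{C^{2} + 4 C}{1 + C}$)
$- 12 p{\left(U{\left(3,-1 \right)} \right)} + 11 = - 12 \frac{\left(-1\right) 3 \left(4 - 3\right)}{1 - 3} + 11 = - 12 \left(- \frac{3 \left(4 - 3\right)}{1 - 3}\right) + 11 = - 12 \left(\left(-3\right) \frac{1}{-2} \cdot 1\right) + 11 = - 12 \left(\left(-3\right) \left(- \frac{1}{2}\right) 1\right) + 11 = \left(-12\right) \frac{3}{2} + 11 = -18 + 11 = -7$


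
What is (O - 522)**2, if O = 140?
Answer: 145924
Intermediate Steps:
(O - 522)**2 = (140 - 522)**2 = (-382)**2 = 145924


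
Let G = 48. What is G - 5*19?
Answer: -47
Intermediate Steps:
G - 5*19 = 48 - 5*19 = 48 - 95 = -47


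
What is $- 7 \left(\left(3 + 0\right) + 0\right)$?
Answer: $-21$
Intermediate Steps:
$- 7 \left(\left(3 + 0\right) + 0\right) = - 7 \left(3 + 0\right) = \left(-7\right) 3 = -21$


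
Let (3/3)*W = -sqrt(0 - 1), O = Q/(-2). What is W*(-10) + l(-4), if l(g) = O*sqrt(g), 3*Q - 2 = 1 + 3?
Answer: 8*I ≈ 8.0*I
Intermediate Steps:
Q = 2 (Q = 2/3 + (1 + 3)/3 = 2/3 + (1/3)*4 = 2/3 + 4/3 = 2)
O = -1 (O = 2/(-2) = 2*(-1/2) = -1)
W = -I (W = -sqrt(0 - 1) = -sqrt(-1) = -I ≈ -1.0*I)
l(g) = -sqrt(g)
W*(-10) + l(-4) = -I*(-10) - sqrt(-4) = 10*I - 2*I = 8*I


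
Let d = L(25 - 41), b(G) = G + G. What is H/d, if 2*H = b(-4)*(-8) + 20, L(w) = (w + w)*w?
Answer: 21/256 ≈ 0.082031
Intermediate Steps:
b(G) = 2*G
L(w) = 2*w**2 (L(w) = (2*w)*w = 2*w**2)
H = 42 (H = ((2*(-4))*(-8) + 20)/2 = (-8*(-8) + 20)/2 = (64 + 20)/2 = (1/2)*84 = 42)
d = 512 (d = 2*(25 - 41)**2 = 2*(-16)**2 = 2*256 = 512)
H/d = 42/512 = 42*(1/512) = 21/256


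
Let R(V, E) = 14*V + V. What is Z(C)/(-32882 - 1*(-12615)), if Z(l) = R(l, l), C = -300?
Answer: 4500/20267 ≈ 0.22204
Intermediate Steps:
R(V, E) = 15*V
Z(l) = 15*l
Z(C)/(-32882 - 1*(-12615)) = (15*(-300))/(-32882 - 1*(-12615)) = -4500/(-32882 + 12615) = -4500/(-20267) = -4500*(-1/20267) = 4500/20267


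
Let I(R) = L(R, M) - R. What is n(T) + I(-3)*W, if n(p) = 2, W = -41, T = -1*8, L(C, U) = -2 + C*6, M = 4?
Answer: 699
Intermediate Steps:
L(C, U) = -2 + 6*C
T = -8
I(R) = -2 + 5*R (I(R) = (-2 + 6*R) - R = -2 + 5*R)
n(T) + I(-3)*W = 2 + (-2 + 5*(-3))*(-41) = 2 + (-2 - 15)*(-41) = 2 - 17*(-41) = 2 + 697 = 699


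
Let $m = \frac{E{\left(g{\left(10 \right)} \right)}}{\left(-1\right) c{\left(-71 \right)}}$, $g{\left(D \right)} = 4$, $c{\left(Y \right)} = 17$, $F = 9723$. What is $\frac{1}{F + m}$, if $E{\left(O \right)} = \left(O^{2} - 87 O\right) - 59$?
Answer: $\frac{1}{9746} \approx 0.00010261$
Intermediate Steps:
$E{\left(O \right)} = -59 + O^{2} - 87 O$
$m = 23$ ($m = \frac{-59 + 4^{2} - 348}{\left(-1\right) 17} = \frac{-59 + 16 - 348}{-17} = \left(-391\right) \left(- \frac{1}{17}\right) = 23$)
$\frac{1}{F + m} = \frac{1}{9723 + 23} = \frac{1}{9746}$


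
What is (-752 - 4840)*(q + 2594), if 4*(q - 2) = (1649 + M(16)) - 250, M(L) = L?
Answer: -16495002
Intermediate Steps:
q = 1423/4 (q = 2 + ((1649 + 16) - 250)/4 = 2 + (1665 - 250)/4 = 2 + (¼)*1415 = 2 + 1415/4 = 1423/4 ≈ 355.75)
(-752 - 4840)*(q + 2594) = (-752 - 4840)*(1423/4 + 2594) = -5592*11799/4 = -16495002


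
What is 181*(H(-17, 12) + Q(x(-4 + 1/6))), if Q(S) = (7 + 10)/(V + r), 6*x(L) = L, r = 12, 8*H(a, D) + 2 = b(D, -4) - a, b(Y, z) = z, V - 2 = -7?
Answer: 38553/56 ≈ 688.45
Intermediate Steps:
V = -5 (V = 2 - 7 = -5)
H(a, D) = -¾ - a/8 (H(a, D) = -¼ + (-4 - a)/8 = -¼ + (-½ - a/8) = -¾ - a/8)
x(L) = L/6
Q(S) = 17/7 (Q(S) = (7 + 10)/(-5 + 12) = 17/7)
181*(H(-17, 12) + Q(x(-4 + 1/6))) = 181*((-¾ - ⅛*(-17)) + 17/7) = 181*((-¾ + 17/8) + 17/7) = 181*(11/8 + 17/7) = 181*(213/56) = 38553/56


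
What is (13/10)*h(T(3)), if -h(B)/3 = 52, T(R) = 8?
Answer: -1014/5 ≈ -202.80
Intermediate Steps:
h(B) = -156 (h(B) = -3*52 = -156)
(13/10)*h(T(3)) = (13/10)*(-156) = -1014/5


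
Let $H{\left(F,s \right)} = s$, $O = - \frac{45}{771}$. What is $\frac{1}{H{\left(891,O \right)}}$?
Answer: $- \frac{257}{15} \approx -17.133$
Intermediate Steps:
$O = - \frac{15}{257}$ ($O = \left(-45\right) \frac{1}{771} = - \frac{15}{257} \approx -0.058366$)
$\frac{1}{H{\left(891,O \right)}} = \frac{1}{- \frac{15}{257}} = - \frac{257}{15}$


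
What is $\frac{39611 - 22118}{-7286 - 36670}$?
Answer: $- \frac{5831}{14652} \approx -0.39797$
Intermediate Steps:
$\frac{39611 - 22118}{-7286 - 36670} = \frac{17493}{-43956} = 17493 \left(- \frac{1}{43956}\right) = - \frac{5831}{14652}$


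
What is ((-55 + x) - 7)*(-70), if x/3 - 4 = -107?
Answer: 25970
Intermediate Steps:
x = -309 (x = 12 + 3*(-107) = 12 - 321 = -309)
((-55 + x) - 7)*(-70) = ((-55 - 309) - 7)*(-70) = (-364 - 7)*(-70) = -371*(-70) = 25970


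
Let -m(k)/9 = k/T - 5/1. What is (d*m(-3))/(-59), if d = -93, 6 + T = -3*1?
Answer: 3906/59 ≈ 66.203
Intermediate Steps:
T = -9 (T = -6 - 3*1 = -6 - 3 = -9)
m(k) = 45 + k (m(k) = -9*(k/(-9) - 5/1) = -9*(k*(-⅑) - 5*1) = -9*(-k/9 - 5) = -9*(-5 - k/9) = 45 + k)
(d*m(-3))/(-59) = -93*(45 - 3)/(-59) = -93*42*(-1/59) = -3906*(-1/59) = 3906/59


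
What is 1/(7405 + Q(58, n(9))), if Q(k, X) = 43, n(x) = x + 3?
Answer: 1/7448 ≈ 0.00013426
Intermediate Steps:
n(x) = 3 + x
1/(7405 + Q(58, n(9))) = 1/(7405 + 43) = 1/7448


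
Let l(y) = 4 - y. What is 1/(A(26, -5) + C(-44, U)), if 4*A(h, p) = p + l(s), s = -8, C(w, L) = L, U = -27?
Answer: -4/101 ≈ -0.039604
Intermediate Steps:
A(h, p) = 3 + p/4 (A(h, p) = (p + (4 - 1*(-8)))/4 = (p + (4 + 8))/4 = (p + 12)/4 = (12 + p)/4 = 3 + p/4)
1/(A(26, -5) + C(-44, U)) = 1/((3 + (¼)*(-5)) - 27) = 1/((3 - 5/4) - 27) = 1/(7/4 - 27) = 1/(-101/4) = -4/101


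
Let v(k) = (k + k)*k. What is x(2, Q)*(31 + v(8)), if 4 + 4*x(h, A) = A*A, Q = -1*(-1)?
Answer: -477/4 ≈ -119.25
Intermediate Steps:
Q = 1
x(h, A) = -1 + A**2/4 (x(h, A) = -1 + (A*A)/4 = -1 + A**2/4)
v(k) = 2*k**2 (v(k) = (2*k)*k = 2*k**2)
x(2, Q)*(31 + v(8)) = (-1 + (1/4)*1**2)*(31 + 2*8**2) = (-1 + (1/4)*1)*(31 + 2*64) = (-1 + 1/4)*(31 + 128) = -3/4*159 = -477/4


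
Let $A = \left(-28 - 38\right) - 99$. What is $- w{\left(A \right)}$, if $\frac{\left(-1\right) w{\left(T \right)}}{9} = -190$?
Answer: $-1710$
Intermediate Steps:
$A = -165$ ($A = -66 - 99 = -165$)
$w{\left(T \right)} = 1710$ ($w{\left(T \right)} = \left(-9\right) \left(-190\right) = 1710$)
$- w{\left(A \right)} = \left(-1\right) 1710 = -1710$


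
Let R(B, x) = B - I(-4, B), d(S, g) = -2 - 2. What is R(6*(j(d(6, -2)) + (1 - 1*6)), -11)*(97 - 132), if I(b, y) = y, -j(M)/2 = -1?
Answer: 0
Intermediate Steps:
d(S, g) = -4
j(M) = 2 (j(M) = -2*(-1) = 2)
R(B, x) = 0 (R(B, x) = B - B = 0)
R(6*(j(d(6, -2)) + (1 - 1*6)), -11)*(97 - 132) = 0*(97 - 132) = 0*(-35) = 0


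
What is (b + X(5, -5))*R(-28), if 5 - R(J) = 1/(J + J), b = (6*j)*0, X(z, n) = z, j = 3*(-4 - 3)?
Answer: 1405/56 ≈ 25.089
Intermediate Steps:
j = -21 (j = 3*(-7) = -21)
b = 0 (b = (6*(-21))*0 = -126*0 = 0)
R(J) = 5 - 1/(2*J) (R(J) = 5 - 1/(J + J) = 5 - 1/(2*J))
(b + X(5, -5))*R(-28) = (0 + 5)*(5 - ½/(-28)) = 5*(5 - ½*(-1/28)) = 5*(5 + 1/56) = 5*(281/56) = 1405/56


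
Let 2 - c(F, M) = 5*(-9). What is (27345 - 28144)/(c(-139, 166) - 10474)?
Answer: 799/10427 ≈ 0.076628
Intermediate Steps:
c(F, M) = 47 (c(F, M) = 2 - 5*(-9) = 2 - 1*(-45) = 2 + 45 = 47)
(27345 - 28144)/(c(-139, 166) - 10474) = (27345 - 28144)/(47 - 10474) = -799/(-10427) = -799*(-1/10427) = 799/10427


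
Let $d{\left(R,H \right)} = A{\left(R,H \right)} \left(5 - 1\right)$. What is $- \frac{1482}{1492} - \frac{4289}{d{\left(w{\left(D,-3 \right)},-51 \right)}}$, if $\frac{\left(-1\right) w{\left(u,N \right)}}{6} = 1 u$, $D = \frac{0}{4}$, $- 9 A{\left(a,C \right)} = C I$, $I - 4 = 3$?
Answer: $- \frac{4975749}{177548} \approx -28.025$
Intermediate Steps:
$I = 7$ ($I = 4 + 3 = 7$)
$A{\left(a,C \right)} = - \frac{7 C}{9}$ ($A{\left(a,C \right)} = - \frac{C 7}{9} = - \frac{7 C}{9}$)
$D = 0$ ($D = 0 \cdot \frac{1}{4} = 0$)
$w{\left(u,N \right)} = - 6 u$ ($w{\left(u,N \right)} = - 6 \cdot 1 u = - 6 u$)
$d{\left(R,H \right)} = - \frac{28 H}{9}$ ($d{\left(R,H \right)} = - \frac{7 H}{9} \left(5 - 1\right) = - \frac{7 H}{9} \cdot 4 = - \frac{28 H}{9}$)
$- \frac{1482}{1492} - \frac{4289}{d{\left(w{\left(D,-3 \right)},-51 \right)}} = - \frac{1482}{1492} - \frac{4289}{\left(- \frac{28}{9}\right) \left(-51\right)} = \left(-1482\right) \frac{1}{1492} - \frac{4289}{\frac{476}{3}} = - \frac{741}{746} - \frac{12867}{476} = - \frac{4975749}{177548}$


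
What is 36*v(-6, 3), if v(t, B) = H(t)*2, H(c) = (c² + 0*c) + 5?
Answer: 2952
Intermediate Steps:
H(c) = 5 + c² (H(c) = (c² + 0) + 5 = c² + 5 = 5 + c²)
v(t, B) = 10 + 2*t² (v(t, B) = (5 + t²)*2 = 10 + 2*t²)
36*v(-6, 3) = 36*(10 + 2*(-6)²) = 36*(10 + 2*36) = 36*(10 + 72) = 36*82 = 2952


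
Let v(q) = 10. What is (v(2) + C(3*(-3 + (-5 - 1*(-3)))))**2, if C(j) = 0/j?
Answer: 100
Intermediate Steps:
C(j) = 0
(v(2) + C(3*(-3 + (-5 - 1*(-3)))))**2 = (10 + 0)**2 = 10**2 = 100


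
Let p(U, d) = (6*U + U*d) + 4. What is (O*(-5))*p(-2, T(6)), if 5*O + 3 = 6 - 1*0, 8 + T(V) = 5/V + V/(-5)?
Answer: -131/5 ≈ -26.200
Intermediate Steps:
T(V) = -8 + 5/V - V/5 (T(V) = -8 + (5/V + V/(-5)) = -8 + (5/V + V*(-1/5)) = -8 + (5/V - V/5) = -8 + 5/V - V/5)
p(U, d) = 4 + 6*U + U*d
O = 3/5 (O = -3/5 + (6 - 1*0)/5 = -3/5 + (6 + 0)/5 = -3/5 + (1/5)*6 = -3/5 + 6/5 = 3/5 ≈ 0.60000)
(O*(-5))*p(-2, T(6)) = ((3/5)*(-5))*(4 + 6*(-2) - 2*(-8 + 5/6 - 1/5*6)) = -3*(4 - 12 - 2*(-8 + 5*(1/6) - 6/5)) = -3*(4 - 12 - 2*(-8 + 5/6 - 6/5)) = -3*(4 - 12 - 2*(-251/30)) = -3*(4 - 12 + 251/15) = -3*131/15 = -131/5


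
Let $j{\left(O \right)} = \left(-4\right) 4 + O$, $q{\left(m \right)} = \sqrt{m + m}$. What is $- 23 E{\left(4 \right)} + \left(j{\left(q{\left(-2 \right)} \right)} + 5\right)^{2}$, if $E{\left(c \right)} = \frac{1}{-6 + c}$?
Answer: $\frac{257}{2} - 44 i \approx 128.5 - 44.0 i$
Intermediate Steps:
$q{\left(m \right)} = \sqrt{2} \sqrt{m}$ ($q{\left(m \right)} = \sqrt{2 m} = \sqrt{2} \sqrt{m}$)
$j{\left(O \right)} = -16 + O$
$- 23 E{\left(4 \right)} + \left(j{\left(q{\left(-2 \right)} \right)} + 5\right)^{2} = - \frac{23}{-6 + 4} + \left(\left(-16 + \sqrt{2} \sqrt{-2}\right) + 5\right)^{2} = - \frac{23}{-2} + \left(\left(-16 + \sqrt{2} i \sqrt{2}\right) + 5\right)^{2} = \left(-23\right) \left(- \frac{1}{2}\right) + \left(\left(-16 + 2 i\right) + 5\right)^{2} = \frac{23}{2} + \left(-11 + 2 i\right)^{2}$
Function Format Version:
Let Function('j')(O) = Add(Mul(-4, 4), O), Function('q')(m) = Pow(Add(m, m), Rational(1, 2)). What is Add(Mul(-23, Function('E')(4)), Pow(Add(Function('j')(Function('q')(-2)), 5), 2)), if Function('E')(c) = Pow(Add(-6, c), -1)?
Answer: Add(Rational(257, 2), Mul(-44, I)) ≈ Add(128.50, Mul(-44.000, I))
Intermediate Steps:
Function('q')(m) = Mul(Pow(2, Rational(1, 2)), Pow(m, Rational(1, 2))) (Function('q')(m) = Pow(Mul(2, m), Rational(1, 2)) = Mul(Pow(2, Rational(1, 2)), Pow(m, Rational(1, 2))))
Function('j')(O) = Add(-16, O)
Add(Mul(-23, Function('E')(4)), Pow(Add(Function('j')(Function('q')(-2)), 5), 2)) = Add(Mul(-23, Pow(Add(-6, 4), -1)), Pow(Add(Add(-16, Mul(Pow(2, Rational(1, 2)), Pow(-2, Rational(1, 2)))), 5), 2)) = Add(Mul(-23, Pow(-2, -1)), Pow(Add(Add(-16, Mul(Pow(2, Rational(1, 2)), Mul(I, Pow(2, Rational(1, 2))))), 5), 2)) = Add(Mul(-23, Rational(-1, 2)), Pow(Add(Add(-16, Mul(2, I)), 5), 2)) = Add(Rational(23, 2), Pow(Add(-11, Mul(2, I)), 2))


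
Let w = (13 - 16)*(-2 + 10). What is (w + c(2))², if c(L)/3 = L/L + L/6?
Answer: 400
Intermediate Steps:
c(L) = 3 + L/2 (c(L) = 3*(L/L + L/6) = 3*(1 + L*(⅙)) = 3*(1 + L/6) = 3 + L/2)
w = -24 (w = -3*8 = -24)
(w + c(2))² = (-24 + (3 + (½)*2))² = (-24 + (3 + 1))² = (-24 + 4)² = (-20)² = 400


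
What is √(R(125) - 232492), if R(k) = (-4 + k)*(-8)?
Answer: 6*I*√6485 ≈ 483.18*I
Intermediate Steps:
R(k) = 32 - 8*k
√(R(125) - 232492) = √((32 - 8*125) - 232492) = √((32 - 1000) - 232492) = √(-968 - 232492) = √(-233460) = 6*I*√6485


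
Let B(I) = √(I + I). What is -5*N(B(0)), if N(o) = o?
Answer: 0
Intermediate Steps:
B(I) = √2*√I (B(I) = √(2*I) = √2*√I)
-5*N(B(0)) = -5*√2*√0 = -5*√2*0 = -5*0 = 0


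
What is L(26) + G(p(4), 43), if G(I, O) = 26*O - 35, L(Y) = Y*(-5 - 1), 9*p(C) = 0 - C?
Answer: 927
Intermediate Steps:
p(C) = -C/9 (p(C) = (0 - C)/9 = (-C)/9 = -C/9)
L(Y) = -6*Y (L(Y) = Y*(-6) = -6*Y)
G(I, O) = -35 + 26*O
L(26) + G(p(4), 43) = -6*26 + (-35 + 26*43) = -156 + (-35 + 1118) = -156 + 1083 = 927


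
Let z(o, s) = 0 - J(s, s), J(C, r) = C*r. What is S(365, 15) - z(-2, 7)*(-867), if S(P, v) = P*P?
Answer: 90742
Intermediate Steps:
S(P, v) = P²
z(o, s) = -s² (z(o, s) = 0 - s*s = 0 - s² = -s²)
S(365, 15) - z(-2, 7)*(-867) = 365² - (-1*7²)*(-867) = 133225 - (-1*49)*(-867) = 133225 - (-49)*(-867) = 133225 - 1*42483 = 133225 - 42483 = 90742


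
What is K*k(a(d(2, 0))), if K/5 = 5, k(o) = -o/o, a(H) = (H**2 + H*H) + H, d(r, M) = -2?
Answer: -25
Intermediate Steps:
a(H) = H + 2*H**2 (a(H) = (H**2 + H**2) + H = 2*H**2 + H = H + 2*H**2)
k(o) = -1 (k(o) = -1*1 = -1)
K = 25 (K = 5*5 = 25)
K*k(a(d(2, 0))) = 25*(-1) = -25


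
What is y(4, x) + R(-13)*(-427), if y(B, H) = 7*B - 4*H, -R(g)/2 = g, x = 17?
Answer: -11142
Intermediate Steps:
R(g) = -2*g
y(B, H) = -4*H + 7*B
y(4, x) + R(-13)*(-427) = (-4*17 + 7*4) - 2*(-13)*(-427) = (-68 + 28) + 26*(-427) = -40 - 11102 = -11142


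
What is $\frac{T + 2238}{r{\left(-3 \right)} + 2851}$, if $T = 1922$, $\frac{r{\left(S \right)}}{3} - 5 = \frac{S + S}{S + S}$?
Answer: $\frac{4160}{2869} \approx 1.45$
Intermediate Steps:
$r{\left(S \right)} = 18$ ($r{\left(S \right)} = 15 + 3 \frac{S + S}{S + S} = 15 + 3 \frac{2 S}{2 S} = 15 + 3 \cdot 2 S \frac{1}{2 S} = 15 + 3 \cdot 1 = 15 + 3 = 18$)
$\frac{T + 2238}{r{\left(-3 \right)} + 2851} = \frac{1922 + 2238}{18 + 2851} = \frac{4160}{2869}$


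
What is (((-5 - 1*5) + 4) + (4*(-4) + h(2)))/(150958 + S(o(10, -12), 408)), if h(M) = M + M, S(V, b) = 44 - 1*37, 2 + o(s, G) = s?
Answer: -18/150965 ≈ -0.00011923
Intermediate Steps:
o(s, G) = -2 + s
S(V, b) = 7 (S(V, b) = 44 - 37 = 7)
h(M) = 2*M
(((-5 - 1*5) + 4) + (4*(-4) + h(2)))/(150958 + S(o(10, -12), 408)) = (((-5 - 1*5) + 4) + (4*(-4) + 2*2))/(150958 + 7) = (((-5 - 5) + 4) + (-16 + 4))/150965 = ((-10 + 4) - 12)/150965 = (-6 - 12)/150965 = (1/150965)*(-18) = -18/150965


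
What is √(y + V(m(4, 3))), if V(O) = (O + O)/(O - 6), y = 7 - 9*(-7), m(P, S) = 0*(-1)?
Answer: √70 ≈ 8.3666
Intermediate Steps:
m(P, S) = 0
y = 70 (y = 7 + 63 = 70)
V(O) = 2*O/(-6 + O) (V(O) = (2*O)/(-6 + O) = 2*O/(-6 + O))
√(y + V(m(4, 3))) = √(70 + 2*0/(-6 + 0)) = √(70 + 2*0/(-6)) = √(70 + 2*0*(-⅙)) = √(70 + 0) = √70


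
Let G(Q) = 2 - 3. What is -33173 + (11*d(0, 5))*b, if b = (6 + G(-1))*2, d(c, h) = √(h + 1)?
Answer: -33173 + 110*√6 ≈ -32904.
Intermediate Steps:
G(Q) = -1
d(c, h) = √(1 + h)
b = 10 (b = (6 - 1)*2 = 5*2 = 10)
-33173 + (11*d(0, 5))*b = -33173 + (11*√(1 + 5))*10 = -33173 + (11*√6)*10 = -33173 + 110*√6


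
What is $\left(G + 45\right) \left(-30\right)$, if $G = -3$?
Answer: $-1260$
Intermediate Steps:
$\left(G + 45\right) \left(-30\right) = \left(-3 + 45\right) \left(-30\right) = 42 \left(-30\right) = -1260$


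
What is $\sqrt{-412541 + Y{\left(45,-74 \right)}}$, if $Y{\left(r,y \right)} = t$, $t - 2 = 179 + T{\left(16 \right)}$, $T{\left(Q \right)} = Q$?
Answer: $6 i \sqrt{11454} \approx 642.14 i$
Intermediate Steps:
$t = 197$ ($t = 2 + \left(179 + 16\right) = 2 + 195 = 197$)
$Y{\left(r,y \right)} = 197$
$\sqrt{-412541 + Y{\left(45,-74 \right)}} = \sqrt{-412541 + 197} = \sqrt{-412344} = 6 i \sqrt{11454}$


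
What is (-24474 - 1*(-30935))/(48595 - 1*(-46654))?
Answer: 923/13607 ≈ 0.067833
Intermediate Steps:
(-24474 - 1*(-30935))/(48595 - 1*(-46654)) = (-24474 + 30935)/(48595 + 46654) = 6461/95249 = 6461*(1/95249) = 923/13607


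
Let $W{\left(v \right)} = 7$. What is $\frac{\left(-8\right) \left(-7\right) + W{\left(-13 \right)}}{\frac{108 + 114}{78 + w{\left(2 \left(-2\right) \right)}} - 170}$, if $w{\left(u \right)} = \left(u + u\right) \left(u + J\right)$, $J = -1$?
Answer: $- \frac{531}{1417} \approx -0.37474$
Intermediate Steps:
$w{\left(u \right)} = 2 u \left(-1 + u\right)$ ($w{\left(u \right)} = \left(u + u\right) \left(u - 1\right) = 2 u \left(-1 + u\right)$)
$\frac{\left(-8\right) \left(-7\right) + W{\left(-13 \right)}}{\frac{108 + 114}{78 + w{\left(2 \left(-2\right) \right)}} - 170} = \frac{\left(-8\right) \left(-7\right) + 7}{\frac{108 + 114}{78 + 2 \cdot 2 \left(-2\right) \left(-1 + 2 \left(-2\right)\right)} - 170} = \frac{56 + 7}{\frac{222}{78 + 2 \left(-4\right) \left(-1 - 4\right)} - 170} = \frac{63}{\frac{222}{78 + 2 \left(-4\right) \left(-5\right)} - 170} = \frac{63}{\frac{222}{78 + 40} - 170} = \frac{63}{\frac{222}{118} - 170} = \frac{63}{222 \cdot \frac{1}{118} - 170} = \frac{63}{\frac{111}{59} - 170} = \frac{63}{- \frac{9919}{59}} = 63 \left(- \frac{59}{9919}\right) = - \frac{531}{1417}$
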